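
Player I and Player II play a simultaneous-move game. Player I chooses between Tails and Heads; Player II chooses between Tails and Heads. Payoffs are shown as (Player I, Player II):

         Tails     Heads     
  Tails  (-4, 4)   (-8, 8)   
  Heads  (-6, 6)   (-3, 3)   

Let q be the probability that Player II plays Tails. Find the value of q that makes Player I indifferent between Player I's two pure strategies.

Set Player I's expected payoff from Tails equal to that from Heads:
  Player I's payoff to Tails: q·(-4) + (1−q)·(-8) = 4q - 8
  Player I's payoff to Heads: q·(-6) + (1−q)·(-3) = -3q - 3
  4q - 8 = -3q - 3  ⇒  7q = 5  ⇒  q = 5/7.

q = 5/7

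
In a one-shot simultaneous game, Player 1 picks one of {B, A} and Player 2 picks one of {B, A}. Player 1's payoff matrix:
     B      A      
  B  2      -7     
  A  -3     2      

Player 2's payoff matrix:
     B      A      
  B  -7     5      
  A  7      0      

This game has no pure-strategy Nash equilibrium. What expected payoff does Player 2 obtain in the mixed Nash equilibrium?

Set Player 2's expected payoff from B equal to that from A:
  Player 2's payoff to B: p·(-7) + (1−p)·7 = -14p + 7
  Player 2's payoff to A: p·5 + (1−p)·0 = 5p
  -14p + 7 = 5p  ⇒  -19p = -7  ⇒  p = 7/19.
At equilibrium Player 2 is indifferent across columns, so Player 2's payoff equals the payoff from B: (7/19)·(-7) + (12/19)·7 = 35/19.

35/19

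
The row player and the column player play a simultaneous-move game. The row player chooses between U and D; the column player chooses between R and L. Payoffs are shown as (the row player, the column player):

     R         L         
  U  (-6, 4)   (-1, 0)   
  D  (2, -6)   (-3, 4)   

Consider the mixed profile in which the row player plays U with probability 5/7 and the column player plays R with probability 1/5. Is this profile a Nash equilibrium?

Check the column player's indifference given the row player's mix p = 5/7:
  payoff from R = 8/7; payoff from L = 8/7 — equal.
Check the row player's indifference given the column player's mix q = 1/5:
  payoff from U = -2; payoff from D = -2 — equal.
Both players are indifferent, so neither can profitably deviate.

Yes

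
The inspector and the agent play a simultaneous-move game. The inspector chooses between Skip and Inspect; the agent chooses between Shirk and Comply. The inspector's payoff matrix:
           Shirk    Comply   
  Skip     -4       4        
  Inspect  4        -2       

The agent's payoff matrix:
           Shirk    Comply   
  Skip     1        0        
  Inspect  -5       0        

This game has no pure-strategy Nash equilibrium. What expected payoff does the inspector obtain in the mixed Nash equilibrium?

Set the inspector's expected payoff from Skip equal to that from Inspect:
  the inspector's expected payoff from Skip: q·(-4) + (1−q)·4 = -8q + 4
  the inspector's expected payoff from Inspect: q·4 + (1−q)·(-2) = 6q - 2
  -8q + 4 = 6q - 2  ⇒  -14q = -6  ⇒  q = 3/7.
At equilibrium the inspector is indifferent across rows, so the inspector's payoff equals the payoff from Skip: (3/7)·(-4) + (4/7)·4 = 4/7.

4/7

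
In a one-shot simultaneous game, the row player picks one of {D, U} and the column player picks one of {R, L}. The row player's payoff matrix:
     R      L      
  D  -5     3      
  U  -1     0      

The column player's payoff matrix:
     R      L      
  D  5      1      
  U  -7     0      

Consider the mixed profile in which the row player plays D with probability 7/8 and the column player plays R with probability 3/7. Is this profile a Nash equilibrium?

No

Given the row player's mix p = 7/8, the column player's payoff from R is 7/2 but from L is 7/8. The column player strictly prefers R, so the column player would not mix.
So the proposed profile is not a Nash equilibrium.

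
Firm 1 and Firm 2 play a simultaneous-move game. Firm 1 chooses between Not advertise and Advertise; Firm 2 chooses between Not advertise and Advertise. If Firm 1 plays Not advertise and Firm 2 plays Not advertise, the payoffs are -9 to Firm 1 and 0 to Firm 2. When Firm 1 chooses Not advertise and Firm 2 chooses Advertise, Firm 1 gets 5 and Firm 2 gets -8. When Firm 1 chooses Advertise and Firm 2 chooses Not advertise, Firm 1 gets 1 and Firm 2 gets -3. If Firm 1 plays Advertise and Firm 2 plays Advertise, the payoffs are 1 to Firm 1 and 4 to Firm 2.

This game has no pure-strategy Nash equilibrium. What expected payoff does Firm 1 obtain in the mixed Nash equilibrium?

In a mixed equilibrium Firm 1 is indifferent between Not advertise and Advertise; this condition fixes q.
  Firm 1's expected payoff from Not advertise: q·(-9) + (1−q)·5 = -14q + 5
  Firm 1's expected payoff from Advertise: q·1 + (1−q)·1 = 1
  -14q + 5 = 1  ⇒  -14q = -4  ⇒  q = 2/7.
At equilibrium Firm 1 is indifferent across rows, so Firm 1's payoff equals the payoff from Not advertise: (2/7)·(-9) + (5/7)·5 = 1.

1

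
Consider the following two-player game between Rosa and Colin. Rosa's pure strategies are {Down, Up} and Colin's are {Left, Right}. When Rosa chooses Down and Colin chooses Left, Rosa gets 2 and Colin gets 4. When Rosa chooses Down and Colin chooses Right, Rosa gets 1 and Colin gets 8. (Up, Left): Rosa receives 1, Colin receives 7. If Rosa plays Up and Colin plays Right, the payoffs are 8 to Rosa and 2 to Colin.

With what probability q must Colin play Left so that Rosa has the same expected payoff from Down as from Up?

q = 7/8

Set Rosa's expected payoff from Down equal to that from Up:
  Rosa's payoff to Down: q·2 + (1−q)·1 = q + 1
  Rosa's payoff to Up: q·1 + (1−q)·8 = -7q + 8
  q + 1 = -7q + 8  ⇒  8q = 7  ⇒  q = 7/8.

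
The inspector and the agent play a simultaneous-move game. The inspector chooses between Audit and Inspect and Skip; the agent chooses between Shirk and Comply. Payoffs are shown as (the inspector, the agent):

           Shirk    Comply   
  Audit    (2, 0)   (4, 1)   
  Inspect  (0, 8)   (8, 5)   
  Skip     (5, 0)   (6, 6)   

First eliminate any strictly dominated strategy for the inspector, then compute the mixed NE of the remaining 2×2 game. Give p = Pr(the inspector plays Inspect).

p = 2/3

The inspector's strategy Audit is strictly dominated by Skip: 5 > 2 and 6 > 4. Eliminate Audit.
The agent's indifference between Shirk and Comply determines the inspector's mixing probability p:
  the agent's payoff from Shirk: p·8 + (1−p)·0 = 8p
  the agent's payoff from Comply: p·5 + (1−p)·6 = -p + 6
  8p = -p + 6  ⇒  9p = 6  ⇒  p = 2/3.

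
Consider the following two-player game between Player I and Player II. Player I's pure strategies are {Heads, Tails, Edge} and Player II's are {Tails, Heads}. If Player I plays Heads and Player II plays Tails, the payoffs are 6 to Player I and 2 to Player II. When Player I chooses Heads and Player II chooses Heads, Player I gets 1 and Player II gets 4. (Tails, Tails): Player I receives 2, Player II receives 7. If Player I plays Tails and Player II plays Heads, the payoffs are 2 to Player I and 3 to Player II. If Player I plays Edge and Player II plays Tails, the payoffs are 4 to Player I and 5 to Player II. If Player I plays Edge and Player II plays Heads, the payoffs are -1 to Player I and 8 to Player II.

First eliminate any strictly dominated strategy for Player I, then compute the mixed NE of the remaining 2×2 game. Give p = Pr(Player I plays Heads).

p = 2/3

Player I's strategy Edge is strictly dominated by Heads: 6 > 4 and 1 > -1. Eliminate Edge.
In a mixed equilibrium Player II is indifferent between Tails and Heads; this condition fixes p.
  Player II's payoff to Tails: p·2 + (1−p)·7 = -5p + 7
  Player II's payoff to Heads: p·4 + (1−p)·3 = p + 3
  -5p + 7 = p + 3  ⇒  -6p = -4  ⇒  p = 2/3.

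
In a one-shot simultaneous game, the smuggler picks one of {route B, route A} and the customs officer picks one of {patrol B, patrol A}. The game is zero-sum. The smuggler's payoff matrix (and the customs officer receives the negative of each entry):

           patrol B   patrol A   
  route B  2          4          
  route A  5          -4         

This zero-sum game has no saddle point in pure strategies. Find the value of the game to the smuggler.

v = 28/11

In a mixed equilibrium the smuggler is indifferent between route B and route A; this condition fixes q.
  the smuggler's expected payoff from route B: q·2 + (1−q)·4 = -2q + 4
  the smuggler's expected payoff from route A: q·5 + (1−q)·(-4) = 9q - 4
  -2q + 4 = 9q - 4  ⇒  -11q = -8  ⇒  q = 8/11.
The value is the smuggler's expected payoff against this mix (using route B): (8/11)·2 + (3/11)·4 = 28/11.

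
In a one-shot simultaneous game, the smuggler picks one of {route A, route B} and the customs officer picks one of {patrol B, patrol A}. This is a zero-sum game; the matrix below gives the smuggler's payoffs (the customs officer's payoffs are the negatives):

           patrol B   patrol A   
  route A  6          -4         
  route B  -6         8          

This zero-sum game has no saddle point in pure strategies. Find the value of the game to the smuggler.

v = 1

The smuggler's indifference between route A and route B determines the customs officer's mixing probability q:
  the smuggler's payoff from route A: q·6 + (1−q)·(-4) = 10q - 4
  the smuggler's payoff from route B: q·(-6) + (1−q)·8 = -14q + 8
  10q - 4 = -14q + 8  ⇒  24q = 12  ⇒  q = 1/2.
The value is the smuggler's expected payoff against this mix (using route A): (1/2)·6 + (1/2)·(-4) = 1.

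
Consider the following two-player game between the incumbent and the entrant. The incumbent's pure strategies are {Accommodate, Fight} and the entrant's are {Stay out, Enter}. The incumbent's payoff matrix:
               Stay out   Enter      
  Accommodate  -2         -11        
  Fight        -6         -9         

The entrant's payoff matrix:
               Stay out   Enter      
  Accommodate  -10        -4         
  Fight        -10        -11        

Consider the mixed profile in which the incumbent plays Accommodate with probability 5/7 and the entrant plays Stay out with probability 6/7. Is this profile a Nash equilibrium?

Given the incumbent's mix p = 5/7, the entrant's payoff from Stay out is -10 but from Enter is -6. The entrant strictly prefers Enter, so the entrant would not mix.
So the proposed profile is not a Nash equilibrium.

No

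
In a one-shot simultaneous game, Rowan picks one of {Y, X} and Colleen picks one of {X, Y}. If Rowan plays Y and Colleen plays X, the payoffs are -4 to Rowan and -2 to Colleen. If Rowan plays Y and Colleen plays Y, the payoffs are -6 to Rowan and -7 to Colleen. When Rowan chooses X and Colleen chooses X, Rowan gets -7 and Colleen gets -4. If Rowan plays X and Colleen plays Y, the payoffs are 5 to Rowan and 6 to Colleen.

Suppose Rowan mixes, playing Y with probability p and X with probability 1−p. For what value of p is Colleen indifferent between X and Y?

p = 2/3

Rowan's mix must leave Colleen indifferent between X and Y.
  Colleen's expected payoff from X: p·(-2) + (1−p)·(-4) = 2p - 4
  Colleen's expected payoff from Y: p·(-7) + (1−p)·6 = -13p + 6
  2p - 4 = -13p + 6  ⇒  15p = 10  ⇒  p = 2/3.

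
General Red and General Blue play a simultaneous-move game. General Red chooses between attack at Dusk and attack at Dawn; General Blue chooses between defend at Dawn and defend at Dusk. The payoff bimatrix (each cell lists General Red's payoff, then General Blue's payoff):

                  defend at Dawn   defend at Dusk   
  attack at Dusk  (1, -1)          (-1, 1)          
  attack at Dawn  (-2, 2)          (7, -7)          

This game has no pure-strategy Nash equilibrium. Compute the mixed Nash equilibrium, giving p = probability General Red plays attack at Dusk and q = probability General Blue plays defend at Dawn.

p = 9/11, q = 8/11

For General Blue to be willing to mix, General Blue must be indifferent between defend at Dawn and defend at Dusk, which pins down General Red's mix.
  General Blue's payoff from defend at Dawn: p·(-1) + (1−p)·2 = -3p + 2
  General Blue's payoff from defend at Dusk: p·1 + (1−p)·(-7) = 8p - 7
  -3p + 2 = 8p - 7  ⇒  -11p = -9  ⇒  p = 9/11.
General Blue's mix must leave General Red indifferent between attack at Dusk and attack at Dawn.
  General Red's payoff from attack at Dusk: q·1 + (1−q)·(-1) = 2q - 1
  General Red's payoff from attack at Dawn: q·(-2) + (1−q)·7 = -9q + 7
  2q - 1 = -9q + 7  ⇒  11q = 8  ⇒  q = 8/11.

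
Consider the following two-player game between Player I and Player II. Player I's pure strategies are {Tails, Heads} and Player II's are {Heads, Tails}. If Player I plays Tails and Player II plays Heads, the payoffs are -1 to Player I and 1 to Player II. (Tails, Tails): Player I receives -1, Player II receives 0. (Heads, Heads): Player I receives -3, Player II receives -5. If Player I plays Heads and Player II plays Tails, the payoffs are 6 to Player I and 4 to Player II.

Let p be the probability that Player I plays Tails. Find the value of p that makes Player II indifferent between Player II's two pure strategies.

Player I's mix must leave Player II indifferent between Heads and Tails.
  Player II's payoff from Heads: p·1 + (1−p)·(-5) = 6p - 5
  Player II's payoff from Tails: p·0 + (1−p)·4 = -4p + 4
  6p - 5 = -4p + 4  ⇒  10p = 9  ⇒  p = 9/10.

p = 9/10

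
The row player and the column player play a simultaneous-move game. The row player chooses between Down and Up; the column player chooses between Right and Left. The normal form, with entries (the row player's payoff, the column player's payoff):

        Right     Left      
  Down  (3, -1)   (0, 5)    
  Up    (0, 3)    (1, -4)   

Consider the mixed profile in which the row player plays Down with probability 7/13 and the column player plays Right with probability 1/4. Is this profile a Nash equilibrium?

Yes

Check the column player's indifference given the row player's mix p = 7/13:
  payoff from Right = 11/13; payoff from Left = 11/13 — equal.
Check the row player's indifference given the column player's mix q = 1/4:
  payoff from Down = 3/4; payoff from Up = 3/4 — equal.
Both players are indifferent, so neither can profitably deviate.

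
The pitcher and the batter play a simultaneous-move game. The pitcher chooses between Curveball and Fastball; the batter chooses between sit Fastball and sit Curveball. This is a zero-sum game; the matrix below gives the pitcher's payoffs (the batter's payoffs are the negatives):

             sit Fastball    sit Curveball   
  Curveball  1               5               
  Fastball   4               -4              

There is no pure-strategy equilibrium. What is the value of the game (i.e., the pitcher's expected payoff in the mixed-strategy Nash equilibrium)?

v = 2

For the pitcher to be willing to mix, the pitcher must be indifferent between Curveball and Fastball, which pins down the batter's mix.
  the pitcher's expected payoff from Curveball: q·1 + (1−q)·5 = -4q + 5
  the pitcher's expected payoff from Fastball: q·4 + (1−q)·(-4) = 8q - 4
  -4q + 5 = 8q - 4  ⇒  -12q = -9  ⇒  q = 3/4.
The value is the pitcher's expected payoff against this mix (using Curveball): (3/4)·1 + (1/4)·5 = 2.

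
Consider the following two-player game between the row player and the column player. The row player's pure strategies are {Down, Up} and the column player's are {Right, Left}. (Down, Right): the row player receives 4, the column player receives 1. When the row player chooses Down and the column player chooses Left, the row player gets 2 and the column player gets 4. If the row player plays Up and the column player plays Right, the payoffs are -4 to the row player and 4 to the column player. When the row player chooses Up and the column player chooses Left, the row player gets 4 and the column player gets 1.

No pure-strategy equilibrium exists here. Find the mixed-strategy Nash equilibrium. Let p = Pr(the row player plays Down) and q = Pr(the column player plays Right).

p = 1/2, q = 1/5

The column player's indifference between Right and Left determines the row player's mixing probability p:
  the column player's payoff to Right: p·1 + (1−p)·4 = -3p + 4
  the column player's payoff to Left: p·4 + (1−p)·1 = 3p + 1
  -3p + 4 = 3p + 1  ⇒  -6p = -3  ⇒  p = 1/2.
The row player's indifference between Down and Up determines the column player's mixing probability q:
  the row player's payoff to Down: q·4 + (1−q)·2 = 2q + 2
  the row player's payoff to Up: q·(-4) + (1−q)·4 = -8q + 4
  2q + 2 = -8q + 4  ⇒  10q = 2  ⇒  q = 1/5.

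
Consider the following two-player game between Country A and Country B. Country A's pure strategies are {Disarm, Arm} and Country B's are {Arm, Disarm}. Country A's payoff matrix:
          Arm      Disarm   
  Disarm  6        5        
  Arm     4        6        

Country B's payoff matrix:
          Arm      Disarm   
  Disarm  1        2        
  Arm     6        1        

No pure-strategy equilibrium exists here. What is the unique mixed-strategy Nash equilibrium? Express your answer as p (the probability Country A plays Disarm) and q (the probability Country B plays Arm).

p = 5/6, q = 1/3

Country A's mix must leave Country B indifferent between Arm and Disarm.
  Country B's payoff to Arm: p·1 + (1−p)·6 = -5p + 6
  Country B's payoff to Disarm: p·2 + (1−p)·1 = p + 1
  -5p + 6 = p + 1  ⇒  -6p = -5  ⇒  p = 5/6.
Set Country A's expected payoff from Disarm equal to that from Arm:
  Country A's payoff from Disarm: q·6 + (1−q)·5 = q + 5
  Country A's payoff from Arm: q·4 + (1−q)·6 = -2q + 6
  q + 5 = -2q + 6  ⇒  3q = 1  ⇒  q = 1/3.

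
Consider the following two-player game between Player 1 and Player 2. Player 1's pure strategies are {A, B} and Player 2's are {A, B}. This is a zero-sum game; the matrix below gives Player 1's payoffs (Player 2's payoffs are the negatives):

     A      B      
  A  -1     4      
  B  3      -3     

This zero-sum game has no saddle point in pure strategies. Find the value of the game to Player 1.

v = 9/11

Player 1's indifference between A and B determines Player 2's mixing probability q:
  Player 1's payoff from A: q·(-1) + (1−q)·4 = -5q + 4
  Player 1's payoff from B: q·3 + (1−q)·(-3) = 6q - 3
  -5q + 4 = 6q - 3  ⇒  -11q = -7  ⇒  q = 7/11.
The value is Player 1's expected payoff against this mix (using A): (7/11)·(-1) + (4/11)·4 = 9/11.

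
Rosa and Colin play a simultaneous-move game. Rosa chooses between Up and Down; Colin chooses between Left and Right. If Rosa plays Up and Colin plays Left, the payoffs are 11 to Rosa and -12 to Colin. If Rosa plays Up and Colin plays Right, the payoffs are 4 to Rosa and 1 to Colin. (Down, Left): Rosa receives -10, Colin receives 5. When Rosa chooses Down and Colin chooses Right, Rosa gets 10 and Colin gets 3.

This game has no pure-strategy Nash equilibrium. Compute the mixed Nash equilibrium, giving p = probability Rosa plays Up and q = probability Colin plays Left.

p = 2/15, q = 2/9

Set Colin's expected payoff from Left equal to that from Right:
  Colin's payoff from Left: p·(-12) + (1−p)·5 = -17p + 5
  Colin's payoff from Right: p·1 + (1−p)·3 = -2p + 3
  -17p + 5 = -2p + 3  ⇒  -15p = -2  ⇒  p = 2/15.
For Rosa to be willing to mix, Rosa must be indifferent between Up and Down, which pins down Colin's mix.
  Rosa's expected payoff from Up: q·11 + (1−q)·4 = 7q + 4
  Rosa's expected payoff from Down: q·(-10) + (1−q)·10 = -20q + 10
  7q + 4 = -20q + 10  ⇒  27q = 6  ⇒  q = 2/9.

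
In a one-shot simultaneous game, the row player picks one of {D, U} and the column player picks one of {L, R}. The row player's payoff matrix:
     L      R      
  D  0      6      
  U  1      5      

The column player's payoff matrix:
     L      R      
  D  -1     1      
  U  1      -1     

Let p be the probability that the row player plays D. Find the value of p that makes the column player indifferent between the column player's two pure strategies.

p = 1/2

For the column player to be willing to mix, the column player must be indifferent between L and R, which pins down the row player's mix.
  the column player's payoff to L: p·(-1) + (1−p)·1 = -2p + 1
  the column player's payoff to R: p·1 + (1−p)·(-1) = 2p - 1
  -2p + 1 = 2p - 1  ⇒  -4p = -2  ⇒  p = 1/2.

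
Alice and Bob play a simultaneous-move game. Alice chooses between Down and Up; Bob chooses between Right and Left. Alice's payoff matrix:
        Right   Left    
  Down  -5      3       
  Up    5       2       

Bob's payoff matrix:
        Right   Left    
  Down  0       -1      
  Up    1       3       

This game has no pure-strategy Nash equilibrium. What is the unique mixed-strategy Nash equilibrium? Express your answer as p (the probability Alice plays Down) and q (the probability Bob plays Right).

p = 2/3, q = 1/11

Set Bob's expected payoff from Right equal to that from Left:
  Bob's payoff from Right: p·0 + (1−p)·1 = -p + 1
  Bob's payoff from Left: p·(-1) + (1−p)·3 = -4p + 3
  -p + 1 = -4p + 3  ⇒  3p = 2  ⇒  p = 2/3.
Alice's indifference between Down and Up determines Bob's mixing probability q:
  Alice's payoff to Down: q·(-5) + (1−q)·3 = -8q + 3
  Alice's payoff to Up: q·5 + (1−q)·2 = 3q + 2
  -8q + 3 = 3q + 2  ⇒  -11q = -1  ⇒  q = 1/11.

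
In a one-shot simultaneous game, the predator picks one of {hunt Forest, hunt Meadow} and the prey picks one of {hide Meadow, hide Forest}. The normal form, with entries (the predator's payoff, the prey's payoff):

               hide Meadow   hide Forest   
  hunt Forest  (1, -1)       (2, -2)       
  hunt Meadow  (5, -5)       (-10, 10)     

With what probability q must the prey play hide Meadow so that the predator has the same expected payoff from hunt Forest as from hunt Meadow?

The predator's indifference between hunt Forest and hunt Meadow determines the prey's mixing probability q:
  the predator's expected payoff from hunt Forest: q·1 + (1−q)·2 = -q + 2
  the predator's expected payoff from hunt Meadow: q·5 + (1−q)·(-10) = 15q - 10
  -q + 2 = 15q - 10  ⇒  -16q = -12  ⇒  q = 3/4.

q = 3/4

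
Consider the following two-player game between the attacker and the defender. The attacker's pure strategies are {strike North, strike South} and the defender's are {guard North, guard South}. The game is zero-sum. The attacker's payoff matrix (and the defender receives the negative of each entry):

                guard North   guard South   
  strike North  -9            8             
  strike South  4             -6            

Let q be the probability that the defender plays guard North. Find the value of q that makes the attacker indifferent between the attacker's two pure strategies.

In a mixed equilibrium the attacker is indifferent between strike North and strike South; this condition fixes q.
  the attacker's payoff from strike North: q·(-9) + (1−q)·8 = -17q + 8
  the attacker's payoff from strike South: q·4 + (1−q)·(-6) = 10q - 6
  -17q + 8 = 10q - 6  ⇒  -27q = -14  ⇒  q = 14/27.

q = 14/27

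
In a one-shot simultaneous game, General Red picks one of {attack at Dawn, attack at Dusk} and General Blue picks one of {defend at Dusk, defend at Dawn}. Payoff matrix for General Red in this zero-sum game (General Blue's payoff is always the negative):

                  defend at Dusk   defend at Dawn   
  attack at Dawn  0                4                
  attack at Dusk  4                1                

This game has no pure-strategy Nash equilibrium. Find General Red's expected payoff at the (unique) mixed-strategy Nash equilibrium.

Set General Red's expected payoff from attack at Dawn equal to that from attack at Dusk:
  General Red's expected payoff from attack at Dawn: q·0 + (1−q)·4 = -4q + 4
  General Red's expected payoff from attack at Dusk: q·4 + (1−q)·1 = 3q + 1
  -4q + 4 = 3q + 1  ⇒  -7q = -3  ⇒  q = 3/7.
At equilibrium General Red is indifferent across rows, so General Red's payoff equals the payoff from attack at Dawn: (3/7)·0 + (4/7)·4 = 16/7.

16/7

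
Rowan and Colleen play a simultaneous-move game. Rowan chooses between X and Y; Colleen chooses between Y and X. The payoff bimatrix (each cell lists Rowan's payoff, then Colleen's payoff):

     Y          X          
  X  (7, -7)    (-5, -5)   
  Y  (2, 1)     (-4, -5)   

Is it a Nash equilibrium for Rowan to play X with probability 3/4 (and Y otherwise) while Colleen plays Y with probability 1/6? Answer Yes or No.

Check Colleen's indifference given Rowan's mix p = 3/4:
  payoff from Y = -5; payoff from X = -5 — equal.
Check Rowan's indifference given Colleen's mix q = 1/6:
  payoff from X = -3; payoff from Y = -3 — equal.
Both players are indifferent, so neither can profitably deviate.

Yes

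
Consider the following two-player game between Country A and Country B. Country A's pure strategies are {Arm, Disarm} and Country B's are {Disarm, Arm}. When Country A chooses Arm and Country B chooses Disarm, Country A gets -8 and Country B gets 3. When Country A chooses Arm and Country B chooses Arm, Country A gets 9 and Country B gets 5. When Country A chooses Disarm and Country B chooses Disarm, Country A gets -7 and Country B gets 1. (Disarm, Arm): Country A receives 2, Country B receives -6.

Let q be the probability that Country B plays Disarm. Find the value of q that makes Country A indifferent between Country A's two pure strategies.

Country A's indifference between Arm and Disarm determines Country B's mixing probability q:
  Country A's expected payoff from Arm: q·(-8) + (1−q)·9 = -17q + 9
  Country A's expected payoff from Disarm: q·(-7) + (1−q)·2 = -9q + 2
  -17q + 9 = -9q + 2  ⇒  -8q = -7  ⇒  q = 7/8.

q = 7/8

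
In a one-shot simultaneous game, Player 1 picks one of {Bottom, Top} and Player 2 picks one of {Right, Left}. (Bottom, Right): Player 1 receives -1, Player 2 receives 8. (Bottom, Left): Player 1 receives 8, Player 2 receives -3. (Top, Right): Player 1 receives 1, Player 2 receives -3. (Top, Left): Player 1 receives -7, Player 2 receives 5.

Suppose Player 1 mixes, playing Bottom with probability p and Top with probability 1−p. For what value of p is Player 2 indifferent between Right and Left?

p = 8/19

Set Player 2's expected payoff from Right equal to that from Left:
  Player 2's expected payoff from Right: p·8 + (1−p)·(-3) = 11p - 3
  Player 2's expected payoff from Left: p·(-3) + (1−p)·5 = -8p + 5
  11p - 3 = -8p + 5  ⇒  19p = 8  ⇒  p = 8/19.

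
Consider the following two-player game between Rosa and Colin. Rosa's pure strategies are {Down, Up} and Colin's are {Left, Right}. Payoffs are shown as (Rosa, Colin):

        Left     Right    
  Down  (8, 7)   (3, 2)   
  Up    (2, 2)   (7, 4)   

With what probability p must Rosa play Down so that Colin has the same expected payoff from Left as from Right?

Rosa's mix must leave Colin indifferent between Left and Right.
  Colin's expected payoff from Left: p·7 + (1−p)·2 = 5p + 2
  Colin's expected payoff from Right: p·2 + (1−p)·4 = -2p + 4
  5p + 2 = -2p + 4  ⇒  7p = 2  ⇒  p = 2/7.

p = 2/7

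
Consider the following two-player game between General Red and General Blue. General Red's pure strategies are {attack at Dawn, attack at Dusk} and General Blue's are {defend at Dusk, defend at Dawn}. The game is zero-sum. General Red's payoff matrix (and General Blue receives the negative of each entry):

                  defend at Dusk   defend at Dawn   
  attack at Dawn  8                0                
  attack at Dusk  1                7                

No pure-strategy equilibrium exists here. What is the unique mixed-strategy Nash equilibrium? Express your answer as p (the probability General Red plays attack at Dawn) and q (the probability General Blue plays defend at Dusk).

For General Blue to be willing to mix, General Blue must be indifferent between defend at Dusk and defend at Dawn, which pins down General Red's mix.
  General Blue's expected payoff from defend at Dusk: p·(-8) + (1−p)·(-1) = -7p - 1
  General Blue's expected payoff from defend at Dawn: p·0 + (1−p)·(-7) = 7p - 7
  -7p - 1 = 7p - 7  ⇒  -14p = -6  ⇒  p = 3/7.
For General Red to be willing to mix, General Red must be indifferent between attack at Dawn and attack at Dusk, which pins down General Blue's mix.
  General Red's payoff from attack at Dawn: q·8 + (1−q)·0 = 8q
  General Red's payoff from attack at Dusk: q·1 + (1−q)·7 = -6q + 7
  8q = -6q + 7  ⇒  14q = 7  ⇒  q = 1/2.

p = 3/7, q = 1/2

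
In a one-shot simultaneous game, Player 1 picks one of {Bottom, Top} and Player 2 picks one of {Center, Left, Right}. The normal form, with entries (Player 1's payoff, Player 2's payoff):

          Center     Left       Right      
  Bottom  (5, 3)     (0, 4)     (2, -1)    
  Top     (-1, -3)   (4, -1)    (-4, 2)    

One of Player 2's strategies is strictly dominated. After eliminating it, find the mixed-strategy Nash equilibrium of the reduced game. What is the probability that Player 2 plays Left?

q = 3/5

Player 2's strategy Center is strictly dominated by Left: 4 > 3 and -1 > -3. Eliminate Center.
For Player 1 to be willing to mix, Player 1 must be indifferent between Bottom and Top, which pins down Player 2's mix.
  Player 1's expected payoff from Bottom: q·0 + (1−q)·2 = -2q + 2
  Player 1's expected payoff from Top: q·4 + (1−q)·(-4) = 8q - 4
  -2q + 2 = 8q - 4  ⇒  -10q = -6  ⇒  q = 3/5.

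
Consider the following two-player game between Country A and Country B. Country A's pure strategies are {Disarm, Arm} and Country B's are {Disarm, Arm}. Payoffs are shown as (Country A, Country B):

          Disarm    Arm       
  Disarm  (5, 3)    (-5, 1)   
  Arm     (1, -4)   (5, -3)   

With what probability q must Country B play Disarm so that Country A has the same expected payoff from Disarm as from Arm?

Set Country A's expected payoff from Disarm equal to that from Arm:
  Country A's payoff from Disarm: q·5 + (1−q)·(-5) = 10q - 5
  Country A's payoff from Arm: q·1 + (1−q)·5 = -4q + 5
  10q - 5 = -4q + 5  ⇒  14q = 10  ⇒  q = 5/7.

q = 5/7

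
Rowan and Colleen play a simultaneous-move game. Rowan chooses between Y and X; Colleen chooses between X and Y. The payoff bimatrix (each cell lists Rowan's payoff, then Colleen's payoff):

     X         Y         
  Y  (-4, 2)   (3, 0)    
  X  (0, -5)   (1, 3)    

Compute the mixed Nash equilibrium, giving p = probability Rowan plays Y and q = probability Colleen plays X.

Set Colleen's expected payoff from X equal to that from Y:
  Colleen's expected payoff from X: p·2 + (1−p)·(-5) = 7p - 5
  Colleen's expected payoff from Y: p·0 + (1−p)·3 = -3p + 3
  7p - 5 = -3p + 3  ⇒  10p = 8  ⇒  p = 4/5.
Colleen's mix must leave Rowan indifferent between Y and X.
  Rowan's expected payoff from Y: q·(-4) + (1−q)·3 = -7q + 3
  Rowan's expected payoff from X: q·0 + (1−q)·1 = -q + 1
  -7q + 3 = -q + 1  ⇒  -6q = -2  ⇒  q = 1/3.

p = 4/5, q = 1/3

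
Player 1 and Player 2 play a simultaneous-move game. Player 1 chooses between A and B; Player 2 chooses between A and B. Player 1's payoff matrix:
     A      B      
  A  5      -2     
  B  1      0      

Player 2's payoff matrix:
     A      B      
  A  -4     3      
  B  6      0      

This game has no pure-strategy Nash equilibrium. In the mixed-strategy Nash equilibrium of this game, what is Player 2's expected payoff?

18/13

Player 1's mix must leave Player 2 indifferent between A and B.
  Player 2's payoff to A: p·(-4) + (1−p)·6 = -10p + 6
  Player 2's payoff to B: p·3 + (1−p)·0 = 3p
  -10p + 6 = 3p  ⇒  -13p = -6  ⇒  p = 6/13.
At equilibrium Player 2 is indifferent across columns, so Player 2's payoff equals the payoff from A: (6/13)·(-4) + (7/13)·6 = 18/13.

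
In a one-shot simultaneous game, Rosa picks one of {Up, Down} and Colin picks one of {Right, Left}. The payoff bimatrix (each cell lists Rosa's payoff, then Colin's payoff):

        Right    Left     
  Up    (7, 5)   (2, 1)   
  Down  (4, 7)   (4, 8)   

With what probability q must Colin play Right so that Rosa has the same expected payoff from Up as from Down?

Set Rosa's expected payoff from Up equal to that from Down:
  Rosa's payoff from Up: q·7 + (1−q)·2 = 5q + 2
  Rosa's payoff from Down: q·4 + (1−q)·4 = 4
  5q + 2 = 4  ⇒  5q = 2  ⇒  q = 2/5.

q = 2/5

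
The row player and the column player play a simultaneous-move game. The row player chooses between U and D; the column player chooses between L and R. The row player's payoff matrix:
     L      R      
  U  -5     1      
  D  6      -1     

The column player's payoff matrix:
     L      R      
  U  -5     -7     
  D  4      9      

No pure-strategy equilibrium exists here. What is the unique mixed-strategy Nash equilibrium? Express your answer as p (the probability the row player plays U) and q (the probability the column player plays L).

p = 5/7, q = 2/13

In a mixed equilibrium the column player is indifferent between L and R; this condition fixes p.
  the column player's payoff from L: p·(-5) + (1−p)·4 = -9p + 4
  the column player's payoff from R: p·(-7) + (1−p)·9 = -16p + 9
  -9p + 4 = -16p + 9  ⇒  7p = 5  ⇒  p = 5/7.
Set the row player's expected payoff from U equal to that from D:
  the row player's payoff to U: q·(-5) + (1−q)·1 = -6q + 1
  the row player's payoff to D: q·6 + (1−q)·(-1) = 7q - 1
  -6q + 1 = 7q - 1  ⇒  -13q = -2  ⇒  q = 2/13.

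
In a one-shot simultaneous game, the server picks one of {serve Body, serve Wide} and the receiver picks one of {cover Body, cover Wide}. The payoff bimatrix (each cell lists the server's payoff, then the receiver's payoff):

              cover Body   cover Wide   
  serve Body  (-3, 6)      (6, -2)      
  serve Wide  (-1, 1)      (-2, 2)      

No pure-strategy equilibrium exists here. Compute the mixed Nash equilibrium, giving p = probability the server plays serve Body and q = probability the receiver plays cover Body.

p = 1/9, q = 4/5

For the receiver to be willing to mix, the receiver must be indifferent between cover Body and cover Wide, which pins down the server's mix.
  the receiver's payoff to cover Body: p·6 + (1−p)·1 = 5p + 1
  the receiver's payoff to cover Wide: p·(-2) + (1−p)·2 = -4p + 2
  5p + 1 = -4p + 2  ⇒  9p = 1  ⇒  p = 1/9.
In a mixed equilibrium the server is indifferent between serve Body and serve Wide; this condition fixes q.
  the server's payoff to serve Body: q·(-3) + (1−q)·6 = -9q + 6
  the server's payoff to serve Wide: q·(-1) + (1−q)·(-2) = q - 2
  -9q + 6 = q - 2  ⇒  -10q = -8  ⇒  q = 4/5.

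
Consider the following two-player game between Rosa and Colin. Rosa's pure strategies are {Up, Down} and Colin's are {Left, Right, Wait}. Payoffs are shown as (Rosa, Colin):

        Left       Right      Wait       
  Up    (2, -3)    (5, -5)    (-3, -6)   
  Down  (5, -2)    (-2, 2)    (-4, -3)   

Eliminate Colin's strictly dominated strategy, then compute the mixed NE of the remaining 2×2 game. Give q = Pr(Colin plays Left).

q = 7/10

Colin's strategy Wait is strictly dominated by Left: -3 > -6 and -2 > -3. Eliminate Wait.
Rosa's indifference between Up and Down determines Colin's mixing probability q:
  Rosa's expected payoff from Up: q·2 + (1−q)·5 = -3q + 5
  Rosa's expected payoff from Down: q·5 + (1−q)·(-2) = 7q - 2
  -3q + 5 = 7q - 2  ⇒  -10q = -7  ⇒  q = 7/10.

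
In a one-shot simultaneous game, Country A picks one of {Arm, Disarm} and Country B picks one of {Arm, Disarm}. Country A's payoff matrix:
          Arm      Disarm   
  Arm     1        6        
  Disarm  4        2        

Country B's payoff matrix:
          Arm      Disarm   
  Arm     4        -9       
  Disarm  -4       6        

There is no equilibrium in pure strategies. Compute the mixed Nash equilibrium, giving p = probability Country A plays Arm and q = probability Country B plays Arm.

p = 10/23, q = 4/7

Country B's indifference between Arm and Disarm determines Country A's mixing probability p:
  Country B's payoff to Arm: p·4 + (1−p)·(-4) = 8p - 4
  Country B's payoff to Disarm: p·(-9) + (1−p)·6 = -15p + 6
  8p - 4 = -15p + 6  ⇒  23p = 10  ⇒  p = 10/23.
Set Country A's expected payoff from Arm equal to that from Disarm:
  Country A's payoff to Arm: q·1 + (1−q)·6 = -5q + 6
  Country A's payoff to Disarm: q·4 + (1−q)·2 = 2q + 2
  -5q + 6 = 2q + 2  ⇒  -7q = -4  ⇒  q = 4/7.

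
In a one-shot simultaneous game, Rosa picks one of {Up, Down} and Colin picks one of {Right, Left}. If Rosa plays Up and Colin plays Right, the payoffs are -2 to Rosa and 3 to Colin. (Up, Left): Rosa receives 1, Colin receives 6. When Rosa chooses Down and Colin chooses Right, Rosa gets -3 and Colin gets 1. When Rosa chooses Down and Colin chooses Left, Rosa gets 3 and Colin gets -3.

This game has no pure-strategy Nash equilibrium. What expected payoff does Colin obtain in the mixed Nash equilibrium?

15/7

Colin's indifference between Right and Left determines Rosa's mixing probability p:
  Colin's payoff from Right: p·3 + (1−p)·1 = 2p + 1
  Colin's payoff from Left: p·6 + (1−p)·(-3) = 9p - 3
  2p + 1 = 9p - 3  ⇒  -7p = -4  ⇒  p = 4/7.
At equilibrium Colin is indifferent across columns, so Colin's payoff equals the payoff from Right: (4/7)·3 + (3/7)·1 = 15/7.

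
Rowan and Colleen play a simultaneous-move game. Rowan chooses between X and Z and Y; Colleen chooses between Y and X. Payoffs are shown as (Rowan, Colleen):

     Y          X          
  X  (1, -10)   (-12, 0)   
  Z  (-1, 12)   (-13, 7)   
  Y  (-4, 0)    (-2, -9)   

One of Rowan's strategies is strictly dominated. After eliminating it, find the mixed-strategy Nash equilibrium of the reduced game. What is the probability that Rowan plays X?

Rowan's strategy Z is strictly dominated by X: 1 > -1 and -12 > -13. Eliminate Z.
Rowan's mix must leave Colleen indifferent between Y and X.
  Colleen's payoff to Y: p·(-10) + (1−p)·0 = -10p
  Colleen's payoff to X: p·0 + (1−p)·(-9) = 9p - 9
  -10p = 9p - 9  ⇒  -19p = -9  ⇒  p = 9/19.

p = 9/19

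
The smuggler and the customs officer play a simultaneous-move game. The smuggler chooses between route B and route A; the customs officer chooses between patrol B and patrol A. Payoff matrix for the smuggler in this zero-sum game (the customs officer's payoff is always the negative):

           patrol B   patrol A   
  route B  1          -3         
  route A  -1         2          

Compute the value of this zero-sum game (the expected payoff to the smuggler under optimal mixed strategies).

The customs officer's mix must leave the smuggler indifferent between route B and route A.
  the smuggler's payoff from route B: q·1 + (1−q)·(-3) = 4q - 3
  the smuggler's payoff from route A: q·(-1) + (1−q)·2 = -3q + 2
  4q - 3 = -3q + 2  ⇒  7q = 5  ⇒  q = 5/7.
The value is the smuggler's expected payoff against this mix (using route B): (5/7)·1 + (2/7)·(-3) = -1/7.

v = -1/7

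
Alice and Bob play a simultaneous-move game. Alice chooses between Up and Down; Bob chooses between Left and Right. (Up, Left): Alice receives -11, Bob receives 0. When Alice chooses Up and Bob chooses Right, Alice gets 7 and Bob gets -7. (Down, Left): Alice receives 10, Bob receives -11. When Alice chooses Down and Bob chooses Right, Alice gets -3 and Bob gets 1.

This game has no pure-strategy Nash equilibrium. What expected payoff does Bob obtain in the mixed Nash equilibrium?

Set Bob's expected payoff from Left equal to that from Right:
  Bob's expected payoff from Left: p·0 + (1−p)·(-11) = 11p - 11
  Bob's expected payoff from Right: p·(-7) + (1−p)·1 = -8p + 1
  11p - 11 = -8p + 1  ⇒  19p = 12  ⇒  p = 12/19.
At equilibrium Bob is indifferent across columns, so Bob's payoff equals the payoff from Left: (12/19)·0 + (7/19)·(-11) = -77/19.

-77/19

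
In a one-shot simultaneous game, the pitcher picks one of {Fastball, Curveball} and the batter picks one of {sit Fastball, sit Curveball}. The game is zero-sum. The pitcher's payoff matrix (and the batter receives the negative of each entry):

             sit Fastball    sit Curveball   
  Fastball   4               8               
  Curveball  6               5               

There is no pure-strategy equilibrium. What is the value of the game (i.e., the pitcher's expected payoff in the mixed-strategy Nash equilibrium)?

For the pitcher to be willing to mix, the pitcher must be indifferent between Fastball and Curveball, which pins down the batter's mix.
  the pitcher's payoff from Fastball: q·4 + (1−q)·8 = -4q + 8
  the pitcher's payoff from Curveball: q·6 + (1−q)·5 = q + 5
  -4q + 8 = q + 5  ⇒  -5q = -3  ⇒  q = 3/5.
The value is the pitcher's expected payoff against this mix (using Fastball): (3/5)·4 + (2/5)·8 = 28/5.

v = 28/5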